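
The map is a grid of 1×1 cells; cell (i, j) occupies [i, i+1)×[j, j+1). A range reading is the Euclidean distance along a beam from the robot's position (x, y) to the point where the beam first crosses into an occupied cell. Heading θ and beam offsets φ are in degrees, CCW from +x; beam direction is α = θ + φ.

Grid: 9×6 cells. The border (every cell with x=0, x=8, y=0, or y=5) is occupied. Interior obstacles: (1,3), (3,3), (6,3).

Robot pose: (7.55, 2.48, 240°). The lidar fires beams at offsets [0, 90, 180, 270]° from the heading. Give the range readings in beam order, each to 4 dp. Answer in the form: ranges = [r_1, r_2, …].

ranges = [1.7090, 0.5196, 0.9000, 1.0400]

beam 1: φ=0°, α=240°
  cosα=-0.5000 sinα=-0.8660 | (7,2) | tMaxX 1.1000 tMaxY 0.5543 | tΔX 2.0000 tΔY 1.1547
    t=0.5543 [y] (7,1)
    t=1.1000 [x] (6,1)
    t=1.7090 [y] (6,0) — stop
  → r_1 = 1.7090
beam 2: φ=90°, α=330°
  cosα=0.8660 sinα=-0.5000 | (7,2) | tMaxX 0.5196 tMaxY 0.9600 | tΔX 1.1547 tΔY 2.0000
    t=0.5196 [x] (8,2) — stop
  → r_2 = 0.5196
beam 3: φ=180°, α=60°
  cosα=0.5000 sinα=0.8660 | (7,2) | tMaxX 0.9000 tMaxY 0.6004 | tΔX 2.0000 tΔY 1.1547
    t=0.6004 [y] (7,3)
    t=0.9000 [x] (8,3) — stop
  → r_3 = 0.9000
beam 4: φ=270°, α=150°
  cosα=-0.8660 sinα=0.5000 | (7,2) | tMaxX 0.6351 tMaxY 1.0400 | tΔX 1.1547 tΔY 2.0000
    t=0.6351 [x] (6,2)
    t=1.0400 [y] (6,3) — stop
  → r_4 = 1.0400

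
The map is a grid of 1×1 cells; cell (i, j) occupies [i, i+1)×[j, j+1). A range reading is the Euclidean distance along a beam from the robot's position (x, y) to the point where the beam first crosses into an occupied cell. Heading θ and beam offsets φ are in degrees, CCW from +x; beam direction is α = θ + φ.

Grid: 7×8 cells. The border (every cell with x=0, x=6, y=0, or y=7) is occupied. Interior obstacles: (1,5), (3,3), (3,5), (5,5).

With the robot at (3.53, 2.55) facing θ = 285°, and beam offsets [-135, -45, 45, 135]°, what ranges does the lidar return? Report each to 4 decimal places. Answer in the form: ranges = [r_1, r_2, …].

beam 1: φ=-135°, α=150°
  dir = (cos 150°, sin 150°) = (-0.8660, 0.5000); from cell (3,2)
  next x-line at t=0.6120, next y-line at t=0.9000; Δt_x=1.1547, Δt_y=2.0000
    x: enter (2,2) at t=0.6120
    y: enter (2,3) at t=0.9000
    x: enter (1,3) at t=1.7667
    y: enter (1,4) at t=2.9000
    x: enter (0,4) at t=2.9214 ← occupied
  → r_1 = 2.9214
beam 2: φ=-45°, α=240°
  dir = (cos 240°, sin 240°) = (-0.5000, -0.8660); from cell (3,2)
  next x-line at t=1.0600, next y-line at t=0.6351; Δt_x=2.0000, Δt_y=1.1547
    y: enter (3,1) at t=0.6351
    x: enter (2,1) at t=1.0600
    y: enter (2,0) at t=1.7898 ← occupied
  → r_2 = 1.7898
beam 3: φ=45°, α=330°
  dir = (cos 330°, sin 330°) = (0.8660, -0.5000); from cell (3,2)
  next x-line at t=0.5427, next y-line at t=1.1000; Δt_x=1.1547, Δt_y=2.0000
    x: enter (4,2) at t=0.5427
    y: enter (4,1) at t=1.1000
    x: enter (5,1) at t=1.6974
    x: enter (6,1) at t=2.8521 ← occupied
  → r_3 = 2.8521
beam 4: φ=135°, α=60°
  dir = (cos 60°, sin 60°) = (0.5000, 0.8660); from cell (3,2)
  next x-line at t=0.9400, next y-line at t=0.5196; Δt_x=2.0000, Δt_y=1.1547
    y: enter (3,3) at t=0.5196 ← occupied
  → r_4 = 0.5196

ranges = [2.9214, 1.7898, 2.8521, 0.5196]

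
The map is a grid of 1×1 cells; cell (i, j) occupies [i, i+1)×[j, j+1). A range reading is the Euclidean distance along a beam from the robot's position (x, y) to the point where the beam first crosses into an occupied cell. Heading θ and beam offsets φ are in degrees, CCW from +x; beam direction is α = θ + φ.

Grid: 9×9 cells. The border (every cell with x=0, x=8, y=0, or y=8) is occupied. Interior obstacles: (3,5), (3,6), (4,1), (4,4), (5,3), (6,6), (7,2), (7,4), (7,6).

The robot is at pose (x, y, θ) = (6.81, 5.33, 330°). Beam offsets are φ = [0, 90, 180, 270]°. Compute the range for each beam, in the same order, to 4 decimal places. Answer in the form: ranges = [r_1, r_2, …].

ranges = [0.6600, 0.7736, 3.2447, 1.6200]

beam 1: φ=0°, α=330°
  cosα=0.8660 sinα=-0.5000 | (6,5) | tMaxX 0.2194 tMaxY 0.6600 | tΔX 1.1547 tΔY 2.0000
    t=0.2194 [x] (7,5)
    t=0.6600 [y] (7,4) — stop
  → r_1 = 0.6600
beam 2: φ=90°, α=60°
  cosα=0.5000 sinα=0.8660 | (6,5) | tMaxX 0.3800 tMaxY 0.7736 | tΔX 2.0000 tΔY 1.1547
    t=0.3800 [x] (7,5)
    t=0.7736 [y] (7,6) — stop
  → r_2 = 0.7736
beam 3: φ=180°, α=150°
  cosα=-0.8660 sinα=0.5000 | (6,5) | tMaxX 0.9353 tMaxY 1.3400 | tΔX 1.1547 tΔY 2.0000
    t=0.9353 [x] (5,5)
    t=1.3400 [y] (5,6)
    t=2.0900 [x] (4,6)
    t=3.2447 [x] (3,6) — stop
  → r_3 = 3.2447
beam 4: φ=270°, α=240°
  cosα=-0.5000 sinα=-0.8660 | (6,5) | tMaxX 1.6200 tMaxY 0.3811 | tΔX 2.0000 tΔY 1.1547
    t=0.3811 [y] (6,4)
    t=1.5358 [y] (6,3)
    t=1.6200 [x] (5,3) — stop
  → r_4 = 1.6200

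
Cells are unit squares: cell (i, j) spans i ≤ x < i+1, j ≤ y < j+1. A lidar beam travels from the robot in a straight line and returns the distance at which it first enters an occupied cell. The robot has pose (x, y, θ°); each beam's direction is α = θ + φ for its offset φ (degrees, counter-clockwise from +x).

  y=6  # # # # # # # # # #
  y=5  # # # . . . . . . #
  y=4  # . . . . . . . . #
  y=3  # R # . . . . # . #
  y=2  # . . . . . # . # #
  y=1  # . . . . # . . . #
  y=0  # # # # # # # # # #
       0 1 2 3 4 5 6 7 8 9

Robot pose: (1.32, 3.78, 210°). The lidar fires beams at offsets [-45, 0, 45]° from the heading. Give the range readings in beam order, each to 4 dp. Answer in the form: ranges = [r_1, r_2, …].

ranges = [0.3313, 0.3695, 1.2364]

beam 1: φ=-45°, α=165°
  direction (-0.9659, 0.2588); cell (1,3); t to first gridline: x 0.3313, y 0.8500 (then +1.0353 / +3.8637)
    (0,3) via x @ 0.3313  # hit
  → r_1 = 0.3313
beam 2: φ=0°, α=210°
  direction (-0.8660, -0.5000); cell (1,3); t to first gridline: x 0.3695, y 1.5600 (then +1.1547 / +2.0000)
    (0,3) via x @ 0.3695  # hit
  → r_2 = 0.3695
beam 3: φ=45°, α=255°
  direction (-0.2588, -0.9659); cell (1,3); t to first gridline: x 1.2364, y 0.8075 (then +3.8637 / +1.0353)
    (1,2) via y @ 0.8075
    (0,2) via x @ 1.2364  # hit
  → r_3 = 1.2364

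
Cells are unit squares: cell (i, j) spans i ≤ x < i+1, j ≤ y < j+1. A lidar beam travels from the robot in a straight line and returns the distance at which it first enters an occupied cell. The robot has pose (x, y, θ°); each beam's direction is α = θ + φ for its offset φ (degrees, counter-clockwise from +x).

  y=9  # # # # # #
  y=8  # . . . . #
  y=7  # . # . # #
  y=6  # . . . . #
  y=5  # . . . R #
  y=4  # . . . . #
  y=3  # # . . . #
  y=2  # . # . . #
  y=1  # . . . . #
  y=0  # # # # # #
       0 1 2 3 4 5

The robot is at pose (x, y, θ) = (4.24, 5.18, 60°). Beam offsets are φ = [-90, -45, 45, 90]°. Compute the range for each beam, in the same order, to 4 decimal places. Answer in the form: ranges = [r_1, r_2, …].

ranges = [0.8776, 0.7868, 3.9548, 3.7412]

beam 1: φ=-90°, α=330°
  dir = (cos 330°, sin 330°) = (0.8660, -0.5000); from cell (4,5)
  next x-line at t=0.8776, next y-line at t=0.3600; Δt_x=1.1547, Δt_y=2.0000
    y: enter (4,4) at t=0.3600
    x: enter (5,4) at t=0.8776 ← occupied
  → r_1 = 0.8776
beam 2: φ=-45°, α=15°
  dir = (cos 15°, sin 15°) = (0.9659, 0.2588); from cell (4,5)
  next x-line at t=0.7868, next y-line at t=3.1682; Δt_x=1.0353, Δt_y=3.8637
    x: enter (5,5) at t=0.7868 ← occupied
  → r_2 = 0.7868
beam 3: φ=45°, α=105°
  dir = (cos 105°, sin 105°) = (-0.2588, 0.9659); from cell (4,5)
  next x-line at t=0.9273, next y-line at t=0.8489; Δt_x=3.8637, Δt_y=1.0353
    y: enter (4,6) at t=0.8489
    x: enter (3,6) at t=0.9273
    y: enter (3,7) at t=1.8842
    y: enter (3,8) at t=2.9195
    y: enter (3,9) at t=3.9548 ← occupied
  → r_3 = 3.9548
beam 4: φ=90°, α=150°
  dir = (cos 150°, sin 150°) = (-0.8660, 0.5000); from cell (4,5)
  next x-line at t=0.2771, next y-line at t=1.6400; Δt_x=1.1547, Δt_y=2.0000
    x: enter (3,5) at t=0.2771
    x: enter (2,5) at t=1.4318
    y: enter (2,6) at t=1.6400
    x: enter (1,6) at t=2.5865
    y: enter (1,7) at t=3.6400
    x: enter (0,7) at t=3.7412 ← occupied
  → r_4 = 3.7412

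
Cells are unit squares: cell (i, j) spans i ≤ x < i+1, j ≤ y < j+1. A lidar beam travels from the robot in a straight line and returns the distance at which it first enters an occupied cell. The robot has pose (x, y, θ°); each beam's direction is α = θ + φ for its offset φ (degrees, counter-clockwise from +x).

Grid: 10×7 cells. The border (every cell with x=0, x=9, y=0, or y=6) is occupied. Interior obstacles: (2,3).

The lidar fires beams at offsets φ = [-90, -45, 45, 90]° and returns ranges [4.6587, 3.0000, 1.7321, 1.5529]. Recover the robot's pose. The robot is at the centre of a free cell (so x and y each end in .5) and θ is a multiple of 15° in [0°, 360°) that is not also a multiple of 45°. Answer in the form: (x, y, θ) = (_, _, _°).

Enumerate (i+0.5, j+0.5, θ) over the 39 free cells and 16 admissible headings. For each, cast all 4 beams and compare to the given ranges.
  (7.5, 2.5, 150°): beam 1 = 3.0000 ≠ 4.6587 ✗
  (6.5, 1.5, 330°): beam 1 = 0.5774 ≠ 4.6587 ✗
  (1.5, 4.5, 75°): beam 1 = 7.7646 ≠ 4.6587 ✗
  …
  (7.5, 2.5, 255°): r_1=4.6587, r_2=3.0000, r_3=1.7321, r_4=1.5529 — all match ✓
Unique over the lattice → pose = (7.5, 2.5, 255°).

(x, y, θ) = (7.5, 2.5, 255°)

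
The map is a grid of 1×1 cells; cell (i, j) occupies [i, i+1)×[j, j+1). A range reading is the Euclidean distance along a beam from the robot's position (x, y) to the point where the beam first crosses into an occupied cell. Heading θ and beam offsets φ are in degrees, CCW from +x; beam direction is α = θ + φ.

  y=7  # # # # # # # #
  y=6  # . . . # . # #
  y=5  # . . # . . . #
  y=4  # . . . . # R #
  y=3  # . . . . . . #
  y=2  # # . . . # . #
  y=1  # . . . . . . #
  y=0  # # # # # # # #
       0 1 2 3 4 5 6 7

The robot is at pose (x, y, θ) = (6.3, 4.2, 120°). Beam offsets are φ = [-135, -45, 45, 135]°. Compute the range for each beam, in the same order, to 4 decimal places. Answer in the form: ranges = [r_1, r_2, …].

beam 1: φ=-135°, α=345°
  direction (0.9659, -0.2588); cell (6,4); t to first gridline: x 0.7247, y 0.7727 (then +1.0353 / +3.8637)
    (7,4) via x @ 0.7247  # hit
  → r_1 = 0.7247
beam 2: φ=-45°, α=75°
  direction (0.2588, 0.9659); cell (6,4); t to first gridline: x 2.7046, y 0.8282 (then +3.8637 / +1.0353)
    (6,5) via y @ 0.8282
    (6,6) via y @ 1.8635  # hit
  → r_2 = 1.8635
beam 3: φ=45°, α=165°
  direction (-0.9659, 0.2588); cell (6,4); t to first gridline: x 0.3106, y 3.0910 (then +1.0353 / +3.8637)
    (5,4) via x @ 0.3106  # hit
  → r_3 = 0.3106
beam 4: φ=135°, α=255°
  direction (-0.2588, -0.9659); cell (6,4); t to first gridline: x 1.1591, y 0.2071 (then +3.8637 / +1.0353)
    (6,3) via y @ 0.2071
    (5,3) via x @ 1.1591
    (5,2) via y @ 1.2423  # hit
  → r_4 = 1.2423

ranges = [0.7247, 1.8635, 0.3106, 1.2423]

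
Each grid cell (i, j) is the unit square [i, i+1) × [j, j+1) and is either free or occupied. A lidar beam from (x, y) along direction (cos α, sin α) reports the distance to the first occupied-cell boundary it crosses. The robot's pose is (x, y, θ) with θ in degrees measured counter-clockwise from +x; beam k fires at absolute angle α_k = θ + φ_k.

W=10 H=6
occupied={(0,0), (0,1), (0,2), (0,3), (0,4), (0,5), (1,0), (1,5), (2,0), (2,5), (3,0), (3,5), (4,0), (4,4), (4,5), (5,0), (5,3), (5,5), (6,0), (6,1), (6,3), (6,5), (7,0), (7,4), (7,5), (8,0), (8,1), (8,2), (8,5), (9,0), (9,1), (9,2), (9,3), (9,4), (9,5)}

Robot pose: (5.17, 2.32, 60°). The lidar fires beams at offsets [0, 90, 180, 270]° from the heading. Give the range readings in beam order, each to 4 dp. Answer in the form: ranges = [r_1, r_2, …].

beam 1: φ=0°, α=60°
  cosα=0.5000 sinα=0.8660 | (5,2) | tMaxX 1.6600 tMaxY 0.7852 | tΔX 2.0000 tΔY 1.1547
    t=0.7852 [y] (5,3) — stop
  → r_1 = 0.7852
beam 2: φ=90°, α=150°
  cosα=-0.8660 sinα=0.5000 | (5,2) | tMaxX 0.1963 tMaxY 1.3600 | tΔX 1.1547 tΔY 2.0000
    t=0.1963 [x] (4,2)
    t=1.3510 [x] (3,2)
    t=1.3600 [y] (3,3)
    t=2.5057 [x] (2,3)
    t=3.3600 [y] (2,4)
    t=3.6604 [x] (1,4)
    t=4.8151 [x] (0,4) — stop
  → r_2 = 4.8151
beam 3: φ=180°, α=240°
  cosα=-0.5000 sinα=-0.8660 | (5,2) | tMaxX 0.3400 tMaxY 0.3695 | tΔX 2.0000 tΔY 1.1547
    t=0.3400 [x] (4,2)
    t=0.3695 [y] (4,1)
    t=1.5242 [y] (4,0) — stop
  → r_3 = 1.5242
beam 4: φ=270°, α=330°
  cosα=0.8660 sinα=-0.5000 | (5,2) | tMaxX 0.9584 tMaxY 0.6400 | tΔX 1.1547 tΔY 2.0000
    t=0.6400 [y] (5,1)
    t=0.9584 [x] (6,1) — stop
  → r_4 = 0.9584

ranges = [0.7852, 4.8151, 1.5242, 0.9584]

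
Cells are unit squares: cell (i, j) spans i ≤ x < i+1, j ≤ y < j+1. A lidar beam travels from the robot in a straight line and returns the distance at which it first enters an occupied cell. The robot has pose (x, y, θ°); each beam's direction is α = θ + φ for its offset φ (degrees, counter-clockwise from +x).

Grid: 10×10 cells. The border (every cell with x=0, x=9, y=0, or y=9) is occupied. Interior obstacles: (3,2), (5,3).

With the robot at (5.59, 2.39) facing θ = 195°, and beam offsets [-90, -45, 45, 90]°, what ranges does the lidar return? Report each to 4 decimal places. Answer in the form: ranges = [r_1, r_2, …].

beam 1: φ=-90°, α=105°
  d=(-0.2588,0.9659)  start (5,2)  tX=2.2796 tY=0.6315  stride 1/|dx|=3.8637 1/|dy|=1.0353
    cross y-line → (5,3), t=0.6315 (wall)
  → r_1 = 0.6315
beam 2: φ=-45°, α=150°
  d=(-0.8660,0.5000)  start (5,2)  tX=0.6813 tY=1.2200  stride 1/|dx|=1.1547 1/|dy|=2.0000
    cross x-line → (4,2), t=0.6813
    cross y-line → (4,3), t=1.2200
    cross x-line → (3,3), t=1.8360
    cross x-line → (2,3), t=2.9907
    cross y-line → (2,4), t=3.2200
    cross x-line → (1,4), t=4.1454
    cross y-line → (1,5), t=5.2200
    cross x-line → (0,5), t=5.3001 (wall)
  → r_2 = 5.3001
beam 3: φ=45°, α=240°
  d=(-0.5000,-0.8660)  start (5,2)  tX=1.1800 tY=0.4503  stride 1/|dx|=2.0000 1/|dy|=1.1547
    cross y-line → (5,1), t=0.4503
    cross x-line → (4,1), t=1.1800
    cross y-line → (4,0), t=1.6050 (wall)
  → r_3 = 1.6050
beam 4: φ=90°, α=285°
  d=(0.2588,-0.9659)  start (5,2)  tX=1.5841 tY=0.4038  stride 1/|dx|=3.8637 1/|dy|=1.0353
    cross y-line → (5,1), t=0.4038
    cross y-line → (5,0), t=1.4390 (wall)
  → r_4 = 1.4390

ranges = [0.6315, 5.3001, 1.6050, 1.4390]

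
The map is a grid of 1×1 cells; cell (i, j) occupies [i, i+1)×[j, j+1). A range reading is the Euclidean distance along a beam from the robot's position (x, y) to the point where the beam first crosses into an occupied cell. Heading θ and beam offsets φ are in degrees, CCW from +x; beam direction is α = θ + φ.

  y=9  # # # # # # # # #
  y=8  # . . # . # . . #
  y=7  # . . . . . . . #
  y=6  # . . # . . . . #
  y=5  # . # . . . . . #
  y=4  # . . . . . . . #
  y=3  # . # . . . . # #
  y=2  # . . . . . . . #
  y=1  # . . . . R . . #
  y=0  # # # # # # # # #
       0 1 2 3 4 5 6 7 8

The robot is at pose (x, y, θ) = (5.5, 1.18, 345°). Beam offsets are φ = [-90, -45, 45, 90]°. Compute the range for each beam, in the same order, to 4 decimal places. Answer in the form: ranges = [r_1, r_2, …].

ranges = [0.1863, 0.2078, 2.8868, 8.0959]

beam 1: φ=-90°, α=255°
  dir = (cos 255°, sin 255°) = (-0.2588, -0.9659); from cell (5,1)
  next x-line at t=1.9319, next y-line at t=0.1863; Δt_x=3.8637, Δt_y=1.0353
    y: enter (5,0) at t=0.1863 ← occupied
  → r_1 = 0.1863
beam 2: φ=-45°, α=300°
  dir = (cos 300°, sin 300°) = (0.5000, -0.8660); from cell (5,1)
  next x-line at t=1.0000, next y-line at t=0.2078; Δt_x=2.0000, Δt_y=1.1547
    y: enter (5,0) at t=0.2078 ← occupied
  → r_2 = 0.2078
beam 3: φ=45°, α=30°
  dir = (cos 30°, sin 30°) = (0.8660, 0.5000); from cell (5,1)
  next x-line at t=0.5774, next y-line at t=1.6400; Δt_x=1.1547, Δt_y=2.0000
    x: enter (6,1) at t=0.5774
    y: enter (6,2) at t=1.6400
    x: enter (7,2) at t=1.7321
    x: enter (8,2) at t=2.8868 ← occupied
  → r_3 = 2.8868
beam 4: φ=90°, α=75°
  dir = (cos 75°, sin 75°) = (0.2588, 0.9659); from cell (5,1)
  next x-line at t=1.9319, next y-line at t=0.8489; Δt_x=3.8637, Δt_y=1.0353
    y: enter (5,2) at t=0.8489
    y: enter (5,3) at t=1.8842
    x: enter (6,3) at t=1.9319
    y: enter (6,4) at t=2.9195
    y: enter (6,5) at t=3.9548
    y: enter (6,6) at t=4.9900
    x: enter (7,6) at t=5.7956
    y: enter (7,7) at t=6.0253
    y: enter (7,8) at t=7.0606
    y: enter (7,9) at t=8.0959 ← occupied
  → r_4 = 8.0959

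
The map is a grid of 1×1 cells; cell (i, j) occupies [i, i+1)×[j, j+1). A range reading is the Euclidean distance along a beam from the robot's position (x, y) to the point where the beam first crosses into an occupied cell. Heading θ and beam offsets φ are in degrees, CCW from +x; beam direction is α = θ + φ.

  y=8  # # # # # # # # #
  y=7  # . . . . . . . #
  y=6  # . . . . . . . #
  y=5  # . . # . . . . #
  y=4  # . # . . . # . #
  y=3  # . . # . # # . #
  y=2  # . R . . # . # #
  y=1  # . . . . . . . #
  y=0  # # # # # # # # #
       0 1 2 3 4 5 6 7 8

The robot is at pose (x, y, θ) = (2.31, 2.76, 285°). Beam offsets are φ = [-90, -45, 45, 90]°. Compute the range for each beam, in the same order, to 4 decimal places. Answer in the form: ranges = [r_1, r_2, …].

ranges = [1.3562, 2.0323, 3.5200, 0.9273]

beam 1: φ=-90°, α=195°
  d=(-0.9659,-0.2588)  start (2,2)  tX=0.3209 tY=2.9364  stride 1/|dx|=1.0353 1/|dy|=3.8637
    cross x-line → (1,2), t=0.3209
    cross x-line → (0,2), t=1.3562 (wall)
  → r_1 = 1.3562
beam 2: φ=-45°, α=240°
  d=(-0.5000,-0.8660)  start (2,2)  tX=0.6200 tY=0.8776  stride 1/|dx|=2.0000 1/|dy|=1.1547
    cross x-line → (1,2), t=0.6200
    cross y-line → (1,1), t=0.8776
    cross y-line → (1,0), t=2.0323 (wall)
  → r_2 = 2.0323
beam 3: φ=45°, α=330°
  d=(0.8660,-0.5000)  start (2,2)  tX=0.7967 tY=1.5200  stride 1/|dx|=1.1547 1/|dy|=2.0000
    cross x-line → (3,2), t=0.7967
    cross y-line → (3,1), t=1.5200
    cross x-line → (4,1), t=1.9514
    cross x-line → (5,1), t=3.1061
    cross y-line → (5,0), t=3.5200 (wall)
  → r_3 = 3.5200
beam 4: φ=90°, α=15°
  d=(0.9659,0.2588)  start (2,2)  tX=0.7143 tY=0.9273  stride 1/|dx|=1.0353 1/|dy|=3.8637
    cross x-line → (3,2), t=0.7143
    cross y-line → (3,3), t=0.9273 (wall)
  → r_4 = 0.9273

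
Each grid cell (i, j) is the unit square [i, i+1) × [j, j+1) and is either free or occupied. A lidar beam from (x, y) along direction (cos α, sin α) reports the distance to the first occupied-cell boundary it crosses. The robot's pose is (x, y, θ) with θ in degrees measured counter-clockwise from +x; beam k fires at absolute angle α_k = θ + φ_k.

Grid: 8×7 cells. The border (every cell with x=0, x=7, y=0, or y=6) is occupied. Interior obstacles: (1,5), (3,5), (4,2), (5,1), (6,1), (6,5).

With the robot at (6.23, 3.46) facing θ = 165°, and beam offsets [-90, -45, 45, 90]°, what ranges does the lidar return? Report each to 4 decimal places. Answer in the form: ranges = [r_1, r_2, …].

beam 1: φ=-90°, α=75°
  d=(0.2588,0.9659)  start (6,3)  tX=2.9751 tY=0.5590  stride 1/|dx|=3.8637 1/|dy|=1.0353
    cross y-line → (6,4), t=0.5590
    cross y-line → (6,5), t=1.5943 (wall)
  → r_1 = 1.5943
beam 2: φ=-45°, α=120°
  d=(-0.5000,0.8660)  start (6,3)  tX=0.4600 tY=0.6235  stride 1/|dx|=2.0000 1/|dy|=1.1547
    cross x-line → (5,3), t=0.4600
    cross y-line → (5,4), t=0.6235
    cross y-line → (5,5), t=1.7782
    cross x-line → (4,5), t=2.4600
    cross y-line → (4,6), t=2.9329 (wall)
  → r_2 = 2.9329
beam 3: φ=45°, α=210°
  d=(-0.8660,-0.5000)  start (6,3)  tX=0.2656 tY=0.9200  stride 1/|dx|=1.1547 1/|dy|=2.0000
    cross x-line → (5,3), t=0.2656
    cross y-line → (5,2), t=0.9200
    cross x-line → (4,2), t=1.4203 (wall)
  → r_3 = 1.4203
beam 4: φ=90°, α=255°
  d=(-0.2588,-0.9659)  start (6,3)  tX=0.8887 tY=0.4762  stride 1/|dx|=3.8637 1/|dy|=1.0353
    cross y-line → (6,2), t=0.4762
    cross x-line → (5,2), t=0.8887
    cross y-line → (5,1), t=1.5115 (wall)
  → r_4 = 1.5115

ranges = [1.5943, 2.9329, 1.4203, 1.5115]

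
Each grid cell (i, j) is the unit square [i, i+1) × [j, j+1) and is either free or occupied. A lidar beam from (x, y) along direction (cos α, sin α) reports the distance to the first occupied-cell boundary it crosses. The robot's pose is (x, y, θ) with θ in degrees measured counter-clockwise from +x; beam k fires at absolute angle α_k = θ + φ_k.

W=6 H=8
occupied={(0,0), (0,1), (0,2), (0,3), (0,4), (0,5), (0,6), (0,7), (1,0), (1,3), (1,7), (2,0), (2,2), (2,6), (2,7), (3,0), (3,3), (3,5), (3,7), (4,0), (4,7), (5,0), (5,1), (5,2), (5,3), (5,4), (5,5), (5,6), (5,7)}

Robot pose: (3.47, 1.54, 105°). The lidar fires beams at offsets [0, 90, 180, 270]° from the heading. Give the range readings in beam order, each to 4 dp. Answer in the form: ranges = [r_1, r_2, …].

ranges = [1.5115, 2.0864, 0.5590, 1.5840]

beam 1: φ=0°, α=105°
  d=(-0.2588,0.9659)  start (3,1)  tX=1.8159 tY=0.4762  stride 1/|dx|=3.8637 1/|dy|=1.0353
    cross y-line → (3,2), t=0.4762
    cross y-line → (3,3), t=1.5115 (wall)
  → r_1 = 1.5115
beam 2: φ=90°, α=195°
  d=(-0.9659,-0.2588)  start (3,1)  tX=0.4866 tY=2.0864  stride 1/|dx|=1.0353 1/|dy|=3.8637
    cross x-line → (2,1), t=0.4866
    cross x-line → (1,1), t=1.5219
    cross y-line → (1,0), t=2.0864 (wall)
  → r_2 = 2.0864
beam 3: φ=180°, α=285°
  d=(0.2588,-0.9659)  start (3,1)  tX=2.0478 tY=0.5590  stride 1/|dx|=3.8637 1/|dy|=1.0353
    cross y-line → (3,0), t=0.5590 (wall)
  → r_3 = 0.5590
beam 4: φ=270°, α=15°
  d=(0.9659,0.2588)  start (3,1)  tX=0.5487 tY=1.7773  stride 1/|dx|=1.0353 1/|dy|=3.8637
    cross x-line → (4,1), t=0.5487
    cross x-line → (5,1), t=1.5840 (wall)
  → r_4 = 1.5840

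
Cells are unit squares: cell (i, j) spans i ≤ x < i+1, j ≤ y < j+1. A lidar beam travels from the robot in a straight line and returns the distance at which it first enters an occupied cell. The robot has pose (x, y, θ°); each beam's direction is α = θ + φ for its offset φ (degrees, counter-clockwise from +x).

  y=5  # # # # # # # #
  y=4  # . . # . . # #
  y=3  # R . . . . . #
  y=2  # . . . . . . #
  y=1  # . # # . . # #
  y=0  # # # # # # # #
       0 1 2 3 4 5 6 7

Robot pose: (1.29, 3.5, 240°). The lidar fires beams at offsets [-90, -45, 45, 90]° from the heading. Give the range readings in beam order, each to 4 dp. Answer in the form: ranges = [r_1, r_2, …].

beam 1: φ=-90°, α=150°
  dir = (cos 150°, sin 150°) = (-0.8660, 0.5000); from cell (1,3)
  next x-line at t=0.3349, next y-line at t=1.0000; Δt_x=1.1547, Δt_y=2.0000
    x: enter (0,3) at t=0.3349 ← occupied
  → r_1 = 0.3349
beam 2: φ=-45°, α=195°
  dir = (cos 195°, sin 195°) = (-0.9659, -0.2588); from cell (1,3)
  next x-line at t=0.3002, next y-line at t=1.9319; Δt_x=1.0353, Δt_y=3.8637
    x: enter (0,3) at t=0.3002 ← occupied
  → r_2 = 0.3002
beam 3: φ=45°, α=285°
  dir = (cos 285°, sin 285°) = (0.2588, -0.9659); from cell (1,3)
  next x-line at t=2.7432, next y-line at t=0.5176; Δt_x=3.8637, Δt_y=1.0353
    y: enter (1,2) at t=0.5176
    y: enter (1,1) at t=1.5529
    y: enter (1,0) at t=2.5882 ← occupied
  → r_3 = 2.5882
beam 4: φ=90°, α=330°
  dir = (cos 330°, sin 330°) = (0.8660, -0.5000); from cell (1,3)
  next x-line at t=0.8198, next y-line at t=1.0000; Δt_x=1.1547, Δt_y=2.0000
    x: enter (2,3) at t=0.8198
    y: enter (2,2) at t=1.0000
    x: enter (3,2) at t=1.9745
    y: enter (3,1) at t=3.0000 ← occupied
  → r_4 = 3.0000

ranges = [0.3349, 0.3002, 2.5882, 3.0000]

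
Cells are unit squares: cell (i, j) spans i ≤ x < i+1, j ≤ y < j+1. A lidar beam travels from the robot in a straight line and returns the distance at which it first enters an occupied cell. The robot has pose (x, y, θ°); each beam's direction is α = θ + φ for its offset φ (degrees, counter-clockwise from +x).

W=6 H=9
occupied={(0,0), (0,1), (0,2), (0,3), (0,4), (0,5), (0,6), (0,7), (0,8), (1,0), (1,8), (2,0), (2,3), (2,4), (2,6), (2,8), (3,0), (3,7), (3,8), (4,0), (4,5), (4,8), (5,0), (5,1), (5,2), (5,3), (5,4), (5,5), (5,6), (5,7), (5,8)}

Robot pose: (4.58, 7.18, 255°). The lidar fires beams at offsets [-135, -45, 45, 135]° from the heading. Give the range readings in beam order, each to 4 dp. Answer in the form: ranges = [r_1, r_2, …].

ranges = [0.9469, 1.8244, 0.8400, 0.4850]

beam 1: φ=-135°, α=120°
  direction (-0.5000, 0.8660); cell (4,7); t to first gridline: x 1.1600, y 0.9469 (then +2.0000 / +1.1547)
    (4,8) via y @ 0.9469  # hit
  → r_1 = 0.9469
beam 2: φ=-45°, α=210°
  direction (-0.8660, -0.5000); cell (4,7); t to first gridline: x 0.6697, y 0.3600 (then +1.1547 / +2.0000)
    (4,6) via y @ 0.3600
    (3,6) via x @ 0.6697
    (2,6) via x @ 1.8244  # hit
  → r_2 = 1.8244
beam 3: φ=45°, α=300°
  direction (0.5000, -0.8660); cell (4,7); t to first gridline: x 0.8400, y 0.2078 (then +2.0000 / +1.1547)
    (4,6) via y @ 0.2078
    (5,6) via x @ 0.8400  # hit
  → r_3 = 0.8400
beam 4: φ=135°, α=30°
  direction (0.8660, 0.5000); cell (4,7); t to first gridline: x 0.4850, y 1.6400 (then +1.1547 / +2.0000)
    (5,7) via x @ 0.4850  # hit
  → r_4 = 0.4850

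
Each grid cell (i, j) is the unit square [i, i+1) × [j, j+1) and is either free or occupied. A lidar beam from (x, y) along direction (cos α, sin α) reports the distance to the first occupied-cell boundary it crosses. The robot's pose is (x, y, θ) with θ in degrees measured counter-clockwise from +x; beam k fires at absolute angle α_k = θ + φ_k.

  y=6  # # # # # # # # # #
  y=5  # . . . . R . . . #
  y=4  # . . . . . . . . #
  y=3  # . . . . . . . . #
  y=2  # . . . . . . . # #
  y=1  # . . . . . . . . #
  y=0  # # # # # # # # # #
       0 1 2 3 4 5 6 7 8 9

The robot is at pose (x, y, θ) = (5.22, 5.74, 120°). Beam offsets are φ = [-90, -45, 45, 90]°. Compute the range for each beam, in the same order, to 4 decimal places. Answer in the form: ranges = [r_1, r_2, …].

beam 1: φ=-90°, α=30°
  direction (0.8660, 0.5000); cell (5,5); t to first gridline: x 0.9007, y 0.5200 (then +1.1547 / +2.0000)
    (5,6) via y @ 0.5200  # hit
  → r_1 = 0.5200
beam 2: φ=-45°, α=75°
  direction (0.2588, 0.9659); cell (5,5); t to first gridline: x 3.0137, y 0.2692 (then +3.8637 / +1.0353)
    (5,6) via y @ 0.2692  # hit
  → r_2 = 0.2692
beam 3: φ=45°, α=165°
  direction (-0.9659, 0.2588); cell (5,5); t to first gridline: x 0.2278, y 1.0046 (then +1.0353 / +3.8637)
    (4,5) via x @ 0.2278
    (4,6) via y @ 1.0046  # hit
  → r_3 = 1.0046
beam 4: φ=90°, α=210°
  direction (-0.8660, -0.5000); cell (5,5); t to first gridline: x 0.2540, y 1.4800 (then +1.1547 / +2.0000)
    (4,5) via x @ 0.2540
    (3,5) via x @ 1.4087
    (3,4) via y @ 1.4800
    (2,4) via x @ 2.5634
    (2,3) via y @ 3.4800
    (1,3) via x @ 3.7181
    (0,3) via x @ 4.8728  # hit
  → r_4 = 4.8728

ranges = [0.5200, 0.2692, 1.0046, 4.8728]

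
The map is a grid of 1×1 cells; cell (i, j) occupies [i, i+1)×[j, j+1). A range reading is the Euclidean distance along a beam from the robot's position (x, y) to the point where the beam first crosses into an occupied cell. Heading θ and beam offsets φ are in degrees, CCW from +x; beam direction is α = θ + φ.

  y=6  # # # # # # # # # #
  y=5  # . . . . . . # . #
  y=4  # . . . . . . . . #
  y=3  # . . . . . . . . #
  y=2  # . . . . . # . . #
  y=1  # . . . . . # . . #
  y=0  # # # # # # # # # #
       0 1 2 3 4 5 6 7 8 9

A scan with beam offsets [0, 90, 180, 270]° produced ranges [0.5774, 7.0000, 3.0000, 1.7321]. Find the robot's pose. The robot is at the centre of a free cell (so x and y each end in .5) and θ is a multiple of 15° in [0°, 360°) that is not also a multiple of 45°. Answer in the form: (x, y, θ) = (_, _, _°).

(x, y, θ) = (7.5, 4.5, 120°)

The pose lattice has 37·16 = 592 candidates. Test each by forward raycasting.
  (6.5, 5.5, 60°): beam 2 = 1.0000 ≠ 7.0000 ✗
  (3.5, 2.5, 75°): beam 1 = 3.6235 ≠ 0.5774 ✗
  (1.5, 5.5, 60°): beam 2 = 0.5774 ≠ 7.0000 ✗
  (3.5, 5.5, 60°): beam 2 = 1.0000 ≠ 7.0000 ✗
  …
  (7.5, 4.5, 120°): r_1=0.5774, r_2=7.0000, r_3=3.0000, r_4=1.7321 — all match ✓
Only this pose fits every beam.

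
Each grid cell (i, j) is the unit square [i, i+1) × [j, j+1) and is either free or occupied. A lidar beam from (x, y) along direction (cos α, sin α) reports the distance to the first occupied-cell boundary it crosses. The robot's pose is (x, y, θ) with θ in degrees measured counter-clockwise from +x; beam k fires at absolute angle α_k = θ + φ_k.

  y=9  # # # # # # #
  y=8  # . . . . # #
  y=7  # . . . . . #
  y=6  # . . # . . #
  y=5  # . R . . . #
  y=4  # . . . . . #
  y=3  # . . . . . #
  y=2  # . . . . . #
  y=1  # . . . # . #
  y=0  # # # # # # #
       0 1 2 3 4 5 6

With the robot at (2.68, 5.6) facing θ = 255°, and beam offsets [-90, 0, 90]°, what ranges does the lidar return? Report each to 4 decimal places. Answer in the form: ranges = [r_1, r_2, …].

beam 1: φ=-90°, α=165°
  dir = (cos 165°, sin 165°) = (-0.9659, 0.2588); from cell (2,5)
  next x-line at t=0.7040, next y-line at t=1.5455; Δt_x=1.0353, Δt_y=3.8637
    x: enter (1,5) at t=0.7040
    y: enter (1,6) at t=1.5455
    x: enter (0,6) at t=1.7393 ← occupied
  → r_1 = 1.7393
beam 2: φ=0°, α=255°
  dir = (cos 255°, sin 255°) = (-0.2588, -0.9659); from cell (2,5)
  next x-line at t=2.6273, next y-line at t=0.6212; Δt_x=3.8637, Δt_y=1.0353
    y: enter (2,4) at t=0.6212
    y: enter (2,3) at t=1.6564
    x: enter (1,3) at t=2.6273
    y: enter (1,2) at t=2.6917
    y: enter (1,1) at t=3.7270
    y: enter (1,0) at t=4.7623 ← occupied
  → r_2 = 4.7623
beam 3: φ=90°, α=345°
  dir = (cos 345°, sin 345°) = (0.9659, -0.2588); from cell (2,5)
  next x-line at t=0.3313, next y-line at t=2.3182; Δt_x=1.0353, Δt_y=3.8637
    x: enter (3,5) at t=0.3313
    x: enter (4,5) at t=1.3666
    y: enter (4,4) at t=2.3182
    x: enter (5,4) at t=2.4018
    x: enter (6,4) at t=3.4371 ← occupied
  → r_3 = 3.4371

ranges = [1.7393, 4.7623, 3.4371]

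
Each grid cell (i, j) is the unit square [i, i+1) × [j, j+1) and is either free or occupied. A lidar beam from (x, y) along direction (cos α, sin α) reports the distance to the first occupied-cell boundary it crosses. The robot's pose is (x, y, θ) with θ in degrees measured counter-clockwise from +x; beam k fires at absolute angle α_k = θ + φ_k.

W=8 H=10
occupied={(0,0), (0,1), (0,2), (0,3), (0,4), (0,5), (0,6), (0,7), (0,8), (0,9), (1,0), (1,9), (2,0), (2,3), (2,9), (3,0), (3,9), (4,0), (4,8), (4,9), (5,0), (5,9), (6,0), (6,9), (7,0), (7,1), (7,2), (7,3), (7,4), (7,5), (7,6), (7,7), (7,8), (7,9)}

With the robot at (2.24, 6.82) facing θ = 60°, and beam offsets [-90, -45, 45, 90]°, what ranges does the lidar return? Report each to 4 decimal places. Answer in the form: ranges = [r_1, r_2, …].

beam 1: φ=-90°, α=330°
  d=(0.8660,-0.5000)  start (2,6)  tX=0.8776 tY=1.6400  stride 1/|dx|=1.1547 1/|dy|=2.0000
    cross x-line → (3,6), t=0.8776
    cross y-line → (3,5), t=1.6400
    cross x-line → (4,5), t=2.0323
    cross x-line → (5,5), t=3.1870
    cross y-line → (5,4), t=3.6400
    cross x-line → (6,4), t=4.3417
    cross x-line → (7,4), t=5.4964 (wall)
  → r_1 = 5.4964
beam 2: φ=-45°, α=15°
  d=(0.9659,0.2588)  start (2,6)  tX=0.7868 tY=0.6955  stride 1/|dx|=1.0353 1/|dy|=3.8637
    cross y-line → (2,7), t=0.6955
    cross x-line → (3,7), t=0.7868
    cross x-line → (4,7), t=1.8221
    cross x-line → (5,7), t=2.8574
    cross x-line → (6,7), t=3.8926
    cross y-line → (6,8), t=4.5592
    cross x-line → (7,8), t=4.9279 (wall)
  → r_2 = 4.9279
beam 3: φ=45°, α=105°
  d=(-0.2588,0.9659)  start (2,6)  tX=0.9273 tY=0.1863  stride 1/|dx|=3.8637 1/|dy|=1.0353
    cross y-line → (2,7), t=0.1863
    cross x-line → (1,7), t=0.9273
    cross y-line → (1,8), t=1.2216
    cross y-line → (1,9), t=2.2569 (wall)
  → r_3 = 2.2569
beam 4: φ=90°, α=150°
  d=(-0.8660,0.5000)  start (2,6)  tX=0.2771 tY=0.3600  stride 1/|dx|=1.1547 1/|dy|=2.0000
    cross x-line → (1,6), t=0.2771
    cross y-line → (1,7), t=0.3600
    cross x-line → (0,7), t=1.4318 (wall)
  → r_4 = 1.4318

ranges = [5.4964, 4.9279, 2.2569, 1.4318]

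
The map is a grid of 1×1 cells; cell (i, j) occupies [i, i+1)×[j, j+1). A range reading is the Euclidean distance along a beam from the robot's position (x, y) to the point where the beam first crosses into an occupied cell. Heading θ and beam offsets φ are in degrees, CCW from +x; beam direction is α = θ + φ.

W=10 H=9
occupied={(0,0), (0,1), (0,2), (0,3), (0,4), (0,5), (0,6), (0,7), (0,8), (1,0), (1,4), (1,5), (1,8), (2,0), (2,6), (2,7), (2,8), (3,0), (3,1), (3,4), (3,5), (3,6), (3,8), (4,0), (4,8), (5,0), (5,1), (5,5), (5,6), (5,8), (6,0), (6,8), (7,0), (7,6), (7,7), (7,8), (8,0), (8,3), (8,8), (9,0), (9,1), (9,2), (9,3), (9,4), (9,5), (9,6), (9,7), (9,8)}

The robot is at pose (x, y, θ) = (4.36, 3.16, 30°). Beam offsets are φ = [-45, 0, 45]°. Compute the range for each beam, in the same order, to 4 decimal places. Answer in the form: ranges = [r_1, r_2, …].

ranges = [4.8037, 5.3578, 2.4728]

beam 1: φ=-45°, α=345°
  d=(0.9659,-0.2588)  start (4,3)  tX=0.6626 tY=0.6182  stride 1/|dx|=1.0353 1/|dy|=3.8637
    cross y-line → (4,2), t=0.6182
    cross x-line → (5,2), t=0.6626
    cross x-line → (6,2), t=1.6979
    cross x-line → (7,2), t=2.7331
    cross x-line → (8,2), t=3.7684
    cross y-line → (8,1), t=4.4819
    cross x-line → (9,1), t=4.8037 (wall)
  → r_1 = 4.8037
beam 2: φ=0°, α=30°
  d=(0.8660,0.5000)  start (4,3)  tX=0.7390 tY=1.6800  stride 1/|dx|=1.1547 1/|dy|=2.0000
    cross x-line → (5,3), t=0.7390
    cross y-line → (5,4), t=1.6800
    cross x-line → (6,4), t=1.8937
    cross x-line → (7,4), t=3.0484
    cross y-line → (7,5), t=3.6800
    cross x-line → (8,5), t=4.2031
    cross x-line → (9,5), t=5.3578 (wall)
  → r_2 = 5.3578
beam 3: φ=45°, α=75°
  d=(0.2588,0.9659)  start (4,3)  tX=2.4728 tY=0.8696  stride 1/|dx|=3.8637 1/|dy|=1.0353
    cross y-line → (4,4), t=0.8696
    cross y-line → (4,5), t=1.9049
    cross x-line → (5,5), t=2.4728 (wall)
  → r_3 = 2.4728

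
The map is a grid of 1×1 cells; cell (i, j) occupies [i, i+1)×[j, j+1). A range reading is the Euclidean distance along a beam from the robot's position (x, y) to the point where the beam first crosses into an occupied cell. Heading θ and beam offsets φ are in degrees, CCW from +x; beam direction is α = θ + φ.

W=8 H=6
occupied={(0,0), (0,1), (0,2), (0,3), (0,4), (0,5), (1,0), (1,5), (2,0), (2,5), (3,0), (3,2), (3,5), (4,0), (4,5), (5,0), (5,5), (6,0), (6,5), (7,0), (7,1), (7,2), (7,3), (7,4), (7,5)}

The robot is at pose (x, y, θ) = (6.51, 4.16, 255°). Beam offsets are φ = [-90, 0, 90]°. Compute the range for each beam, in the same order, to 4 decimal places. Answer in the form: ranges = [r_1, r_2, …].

ranges = [3.2455, 3.2715, 0.5073]

beam 1: φ=-90°, α=165°
  direction (-0.9659, 0.2588); cell (6,4); t to first gridline: x 0.5280, y 3.2455 (then +1.0353 / +3.8637)
    (5,4) via x @ 0.5280
    (4,4) via x @ 1.5633
    (3,4) via x @ 2.5985
    (3,5) via y @ 3.2455  # hit
  → r_1 = 3.2455
beam 2: φ=0°, α=255°
  direction (-0.2588, -0.9659); cell (6,4); t to first gridline: x 1.9705, y 0.1656 (then +3.8637 / +1.0353)
    (6,3) via y @ 0.1656
    (6,2) via y @ 1.2009
    (5,2) via x @ 1.9705
    (5,1) via y @ 2.2362
    (5,0) via y @ 3.2715  # hit
  → r_2 = 3.2715
beam 3: φ=90°, α=345°
  direction (0.9659, -0.2588); cell (6,4); t to first gridline: x 0.5073, y 0.6182 (then +1.0353 / +3.8637)
    (7,4) via x @ 0.5073  # hit
  → r_3 = 0.5073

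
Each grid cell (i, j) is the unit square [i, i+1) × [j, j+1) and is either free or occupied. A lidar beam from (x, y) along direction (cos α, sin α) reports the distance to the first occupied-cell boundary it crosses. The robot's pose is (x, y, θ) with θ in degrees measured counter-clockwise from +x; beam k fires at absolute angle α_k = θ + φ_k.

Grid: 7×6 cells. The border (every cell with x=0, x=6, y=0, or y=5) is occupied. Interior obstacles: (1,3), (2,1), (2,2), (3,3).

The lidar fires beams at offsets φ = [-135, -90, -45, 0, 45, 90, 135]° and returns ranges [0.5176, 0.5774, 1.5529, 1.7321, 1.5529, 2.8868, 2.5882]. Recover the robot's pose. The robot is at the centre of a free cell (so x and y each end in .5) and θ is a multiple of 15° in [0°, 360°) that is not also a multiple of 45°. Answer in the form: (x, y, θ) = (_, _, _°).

Enumerate (i+0.5, j+0.5, θ) over the 16 free cells and 16 admissible headings. For each, cast all 7 beams and compare to the given ranges.
  (5.5, 4.5, 150°): beam 3 = 0.5176 ≠ 1.5529 ✗
  (3.5, 1.5, 15°): beam 1 = 0.5774 ≠ 0.5176 ✗
  (3.5, 1.5, 300°): beam 3 = 0.5176 ≠ 1.5529 ✗
  (2.5, 3.5, 195°): beam 1 = 1.7321 ≠ 0.5176 ✗
  …
  (5.5, 3.5, 120°): r_1=0.5176, r_2=0.5774, r_3=1.5529, r_4=1.7321, r_5=1.5529, r_6=2.8868, r_7=2.5882 — all match ✓
No second candidate reproduces the full scan.

(x, y, θ) = (5.5, 3.5, 120°)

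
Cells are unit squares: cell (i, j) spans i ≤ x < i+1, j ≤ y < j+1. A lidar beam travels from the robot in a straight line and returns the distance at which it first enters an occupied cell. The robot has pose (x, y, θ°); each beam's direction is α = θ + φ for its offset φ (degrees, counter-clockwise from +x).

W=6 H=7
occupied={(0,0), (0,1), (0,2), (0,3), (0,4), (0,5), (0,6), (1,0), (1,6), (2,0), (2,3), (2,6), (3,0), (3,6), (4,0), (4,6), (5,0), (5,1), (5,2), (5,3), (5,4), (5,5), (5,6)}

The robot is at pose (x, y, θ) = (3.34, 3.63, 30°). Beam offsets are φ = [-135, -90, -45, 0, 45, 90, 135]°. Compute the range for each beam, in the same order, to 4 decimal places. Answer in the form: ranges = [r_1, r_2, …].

beam 1: φ=-135°, α=255°
  dir = (cos 255°, sin 255°) = (-0.2588, -0.9659); from cell (3,3)
  next x-line at t=1.3137, next y-line at t=0.6522; Δt_x=3.8637, Δt_y=1.0353
    y: enter (3,2) at t=0.6522
    x: enter (2,2) at t=1.3137
    y: enter (2,1) at t=1.6875
    y: enter (2,0) at t=2.7228 ← occupied
  → r_1 = 2.7228
beam 2: φ=-90°, α=300°
  dir = (cos 300°, sin 300°) = (0.5000, -0.8660); from cell (3,3)
  next x-line at t=1.3200, next y-line at t=0.7275; Δt_x=2.0000, Δt_y=1.1547
    y: enter (3,2) at t=0.7275
    x: enter (4,2) at t=1.3200
    y: enter (4,1) at t=1.8822
    y: enter (4,0) at t=3.0369 ← occupied
  → r_2 = 3.0369
beam 3: φ=-45°, α=345°
  dir = (cos 345°, sin 345°) = (0.9659, -0.2588); from cell (3,3)
  next x-line at t=0.6833, next y-line at t=2.4341; Δt_x=1.0353, Δt_y=3.8637
    x: enter (4,3) at t=0.6833
    x: enter (5,3) at t=1.7186 ← occupied
  → r_3 = 1.7186
beam 4: φ=0°, α=30°
  dir = (cos 30°, sin 30°) = (0.8660, 0.5000); from cell (3,3)
  next x-line at t=0.7621, next y-line at t=0.7400; Δt_x=1.1547, Δt_y=2.0000
    y: enter (3,4) at t=0.7400
    x: enter (4,4) at t=0.7621
    x: enter (5,4) at t=1.9168 ← occupied
  → r_4 = 1.9168
beam 5: φ=45°, α=75°
  dir = (cos 75°, sin 75°) = (0.2588, 0.9659); from cell (3,3)
  next x-line at t=2.5500, next y-line at t=0.3831; Δt_x=3.8637, Δt_y=1.0353
    y: enter (3,4) at t=0.3831
    y: enter (3,5) at t=1.4183
    y: enter (3,6) at t=2.4536 ← occupied
  → r_5 = 2.4536
beam 6: φ=90°, α=120°
  dir = (cos 120°, sin 120°) = (-0.5000, 0.8660); from cell (3,3)
  next x-line at t=0.6800, next y-line at t=0.4272; Δt_x=2.0000, Δt_y=1.1547
    y: enter (3,4) at t=0.4272
    x: enter (2,4) at t=0.6800
    y: enter (2,5) at t=1.5819
    x: enter (1,5) at t=2.6800
    y: enter (1,6) at t=2.7366 ← occupied
  → r_6 = 2.7366
beam 7: φ=135°, α=165°
  dir = (cos 165°, sin 165°) = (-0.9659, 0.2588); from cell (3,3)
  next x-line at t=0.3520, next y-line at t=1.4296; Δt_x=1.0353, Δt_y=3.8637
    x: enter (2,3) at t=0.3520 ← occupied
  → r_7 = 0.3520

ranges = [2.7228, 3.0369, 1.7186, 1.9168, 2.4536, 2.7366, 0.3520]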